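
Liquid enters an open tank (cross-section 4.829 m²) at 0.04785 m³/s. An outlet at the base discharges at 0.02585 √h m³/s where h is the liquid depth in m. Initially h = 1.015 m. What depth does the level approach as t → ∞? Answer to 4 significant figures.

3.426 m

Accumulation of liquid (constant cross-section A): A dh/dt = Q_in − 0.02585 √h. At steady state dh/dt = 0:
Q_in = 0.02585 √h_ss ⇒ √h_ss = 0.04785/0.02585 = 1.85106.
h_ss = 1.85106² = 3.42644 m. (Since h₀ = 1.015 m < h_ss, the level will rise toward this value.)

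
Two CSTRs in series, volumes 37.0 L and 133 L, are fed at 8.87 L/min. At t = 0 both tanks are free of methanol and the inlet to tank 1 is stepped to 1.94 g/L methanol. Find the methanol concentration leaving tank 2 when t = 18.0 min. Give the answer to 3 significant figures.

Time constants: τᵢ = Vᵢ/Q for each well-mixed tank.
τ₁ = 37.0/8.87 = 4.1714 min; τ₂ = 133/8.87 = 14.994 min.
Solving the cascade with C₁(0)=C₂(0)=0 gives C₂(t) = C_in[1 − (τ₁ e^(−t/τ₁) − τ₂ e^(−t/τ₂))/(τ₁ − τ₂)].
At t = 18.0: e^(−t/τ₁) = 0.013365, e^(−t/τ₂) = 0.30106.
C₂ = 1.94·[1 − (4.1714·0.013365 − 14.994·0.30106)/(-10.823)] = 1.94·0.58806 = 1.1408 g/L.

1.14 g/L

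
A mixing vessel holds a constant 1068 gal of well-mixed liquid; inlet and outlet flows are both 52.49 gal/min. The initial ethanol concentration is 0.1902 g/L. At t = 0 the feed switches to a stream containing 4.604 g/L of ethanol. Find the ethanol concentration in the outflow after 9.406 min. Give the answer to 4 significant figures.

1.824 g/L

Accumulation = in − out for the solute gives V dC/dt = Q(C_in − C).
Time constant τ = V/Q = 1068/52.49 = 20.3467 min.
Solution: C(t) = C_in + (C₀ − C_in) e^(−t/τ).
C(9.406) = 4.604 + (0.1902 − 4.604)·e^(−9.406/20.3467) = 4.604 + (-4.41380)·0.629842 = 1.82400 g/L.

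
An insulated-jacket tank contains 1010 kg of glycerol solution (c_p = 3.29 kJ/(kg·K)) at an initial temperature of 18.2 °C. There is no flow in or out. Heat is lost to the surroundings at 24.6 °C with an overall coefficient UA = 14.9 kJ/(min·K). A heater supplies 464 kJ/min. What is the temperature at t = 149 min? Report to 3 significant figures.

36.5 °C

First-law balance (no shaft work): M c_p dT/dt = −UA(T − T_amb) + Q̇.
dT/dt = (T_ss − T)/τ with T_ss = T_amb + Q̇/UA = 24.6 + 464/14.9 = 55.741 °C, τ = M c_p/UA = 1010·3.29/14.9 = 223.01 min.
Solution: T(t) = T_ss + (T₀ − T_ss) e^(−t/τ).
T(149) = 55.741 + (-37.541)·0.51267 = 36.495 °C.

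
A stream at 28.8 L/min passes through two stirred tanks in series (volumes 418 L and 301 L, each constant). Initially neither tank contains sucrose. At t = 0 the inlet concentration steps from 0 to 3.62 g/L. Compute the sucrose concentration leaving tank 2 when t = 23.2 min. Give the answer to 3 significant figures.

Time constants: τᵢ = Vᵢ/Q for each well-mixed tank.
τ₁ = 418/28.8 = 14.514 min; τ₂ = 301/28.8 = 10.451 min.
Tank 1: C₁ = C_in(1 − e^(−t/τ₁)). Tank 2 (τ₁ ≠ τ₂): C₂ = C_in[1 − (τ₁ e^(−t/τ₁) − τ₂ e^(−t/τ₂))/(τ₁ − τ₂)].
At t = 23.2: e^(−t/τ₁) = 0.20221, e^(−t/τ₂) = 0.10863.
C₂ = 3.62·[1 − (14.514·0.20221 − 10.451·0.10863)/(4.0625)] = 3.62·0.55706 = 2.0166 g/L.

2.02 g/L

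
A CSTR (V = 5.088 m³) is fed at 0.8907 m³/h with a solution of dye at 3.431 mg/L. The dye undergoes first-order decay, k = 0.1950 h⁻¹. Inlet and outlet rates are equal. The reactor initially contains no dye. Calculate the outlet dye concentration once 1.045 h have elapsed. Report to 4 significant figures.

0.5205 mg/L

V dC/dt = Q(C_in − C) − k V C.
This is linear with rate a = Q/V + k = 0.370059 h⁻¹.
C_ss = Q C_in/(Q + kV) = 1.62306 mg/L; C(t) = C_ss + (C₀ − C_ss) e^(−a t).
C(1.045) = 1.62306 + (-1.62306)·e^(−0.370059·1.045) = 1.62306 + (-1.62306)·0.679287 = 0.520536 mg/L.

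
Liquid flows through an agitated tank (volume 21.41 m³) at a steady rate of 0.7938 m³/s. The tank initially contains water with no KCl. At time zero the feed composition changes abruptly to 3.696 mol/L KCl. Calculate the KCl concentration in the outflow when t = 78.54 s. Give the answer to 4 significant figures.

Species balance on the tank: V dC/dt = Q(C_in − C).
Time constant τ = V/Q = 21.41/0.7938 = 26.9715 s.
C approaches C_in exponentially: C(t) = C_in + (C₀ − C_in) e^(−t/τ).
C(78.54) = 3.696 + (0 − 3.696)·e^(−78.54/26.9715) = 3.696 + (-3.69600)·0.0543691 = 3.49505 mol/L.

3.495 mol/L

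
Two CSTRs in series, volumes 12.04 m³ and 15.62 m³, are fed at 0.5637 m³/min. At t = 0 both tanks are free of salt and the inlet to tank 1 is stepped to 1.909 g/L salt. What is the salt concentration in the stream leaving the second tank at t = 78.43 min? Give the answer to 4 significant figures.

Species balance on tank i: dCᵢ/dt = (Cᵢ₋₁ − Cᵢ)/τᵢ with τᵢ = Vᵢ/Q.
τ₁ = 12.04/0.5637 = 21.3589 min; τ₂ = 15.62/0.5637 = 27.7098 min.
Solving the cascade with C₁(0)=C₂(0)=0 gives C₂(t) = C_in[1 − (τ₁ e^(−t/τ₁) − τ₂ e^(−t/τ₂))/(τ₁ − τ₂)].
At t = 78.43: e^(−t/τ₁) = 0.0254253, e^(−t/τ₂) = 0.0589887.
C₂ = 1.909·[1 − (21.3589·0.0254253 − 27.7098·0.0589887)/(-6.35090)] = 1.909·0.828133 = 1.58091 g/L.

1.581 g/L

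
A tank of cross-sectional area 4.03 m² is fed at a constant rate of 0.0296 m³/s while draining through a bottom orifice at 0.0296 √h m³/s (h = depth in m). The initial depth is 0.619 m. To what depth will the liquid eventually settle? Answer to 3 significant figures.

1.00 m

Level balance: A dh/dt = 0.0296 − 0.0296 √h. Setting dh/dt = 0:
Q_in = 0.0296 √h_ss ⇒ √h_ss = 0.0296/0.0296 = 1.0000.
h_ss = 1.0000² = 1.0000 m. (Since h₀ = 0.619 m < h_ss, the level will rise toward this value.)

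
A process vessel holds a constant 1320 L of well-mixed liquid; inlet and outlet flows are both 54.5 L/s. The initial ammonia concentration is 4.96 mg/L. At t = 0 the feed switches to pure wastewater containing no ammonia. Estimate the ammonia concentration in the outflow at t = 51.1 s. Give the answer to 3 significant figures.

0.601 mg/L

Unsteady species balance (constant V, well mixed): V dC/dt = Q(C_in − C).
Rewrite as dC/dt + C/τ = C_in/τ, τ = V/Q = 24.220 s.
Solution: C(t) = C_in + (C₀ − C_in) e^(−t/τ).
C(51.1) = 0 + (4.96 − 0)·e^(−51.1/24.220) = 0 + (4.9600)·0.12126 = 0.60145 mg/L.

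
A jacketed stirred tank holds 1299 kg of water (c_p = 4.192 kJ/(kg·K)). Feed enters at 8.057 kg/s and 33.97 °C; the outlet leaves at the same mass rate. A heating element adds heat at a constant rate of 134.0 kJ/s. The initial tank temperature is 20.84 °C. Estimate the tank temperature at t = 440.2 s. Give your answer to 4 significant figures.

Energy balance: M c_p dT/dt = ṁ c_p (T_in − T) + 134.0.
Rearrange: dT/dt = (T_ss − T)/τ with τ = M/ṁ = 161.226 s and T_ss = T_in + Q̇/(ṁ c_p) = 37.9374 °C.
T approaches T_ss exponentially: T(t) = T_ss + (T₀ − T_ss) e^(−t/τ).
T(440.2) = 37.9374 + (-17.0974)·e^(−440.2/161.226) = 37.9374 + (-17.0974)·0.0651981 = 36.8227 °C.

36.82 °C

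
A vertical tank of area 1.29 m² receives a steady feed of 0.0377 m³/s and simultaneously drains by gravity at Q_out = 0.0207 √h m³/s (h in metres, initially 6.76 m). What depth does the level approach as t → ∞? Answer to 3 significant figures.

3.32 m

Unsteady balance on liquid volume: A dh/dt = Q_in − 0.0207 √h. At steady state dh/dt = 0:
Q_in = 0.0207 √h_ss ⇒ √h_ss = 0.0377/0.0207 = 1.8213.
h_ss = 1.8213² = 3.3170 m. (Since h₀ = 6.76 m > h_ss, the level will fall toward this value.)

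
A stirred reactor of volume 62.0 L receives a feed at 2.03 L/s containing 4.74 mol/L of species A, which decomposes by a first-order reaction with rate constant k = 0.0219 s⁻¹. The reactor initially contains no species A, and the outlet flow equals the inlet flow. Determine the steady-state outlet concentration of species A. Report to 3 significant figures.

2.84 mol/L

Species balance: V dC/dt = Q C_in − Q C − k V C.
Steady state (dC/dt = 0): C_ss = Q C_in/(Q + kV) = C_in/(1 + kV/Q).
C_ss = 2.03·4.74/(2.03 + 0.0219·62.0) = 9.6222/3.3878 = 2.8403 mol/L.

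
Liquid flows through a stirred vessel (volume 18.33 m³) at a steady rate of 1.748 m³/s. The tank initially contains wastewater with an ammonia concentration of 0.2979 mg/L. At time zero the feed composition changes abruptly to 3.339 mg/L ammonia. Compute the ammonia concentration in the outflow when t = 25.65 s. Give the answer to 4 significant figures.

Mass balance on the solute (V constant): V dC/dt = Q(C_in − C).
Time constant τ = V/Q = 18.33/1.748 = 10.4863 s.
C approaches C_in exponentially: C(t) = C_in + (C₀ − C_in) e^(−t/τ).
C(25.65) = 3.339 + (0.2979 − 3.339)·e^(−25.65/10.4863) = 3.339 + (-3.04110)·0.0866346 = 3.07554 mg/L.

3.076 mg/L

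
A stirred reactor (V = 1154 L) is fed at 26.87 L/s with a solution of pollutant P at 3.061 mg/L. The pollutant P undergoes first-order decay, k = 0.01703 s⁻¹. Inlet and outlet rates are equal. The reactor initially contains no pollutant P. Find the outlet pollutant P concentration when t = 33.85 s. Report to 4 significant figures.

1.316 mg/L

V dC/dt = Q(C_in − C) − k V C.
dC/dt = (Q/V) C_in − (Q/V + k) C; effective rate a = Q/V + k = 0.0232842 + 0.01703 = 0.0403142 s⁻¹.
C_ss = Q C_in/(Q + kV) = 1.76794 mg/L; C(t) = C_ss + (C₀ − C_ss) e^(−a t).
C(33.85) = 1.76794 + (-1.76794)·e^(−0.0403142·33.85) = 1.76794 + (-1.76794)·0.255473 = 1.31628 mg/L.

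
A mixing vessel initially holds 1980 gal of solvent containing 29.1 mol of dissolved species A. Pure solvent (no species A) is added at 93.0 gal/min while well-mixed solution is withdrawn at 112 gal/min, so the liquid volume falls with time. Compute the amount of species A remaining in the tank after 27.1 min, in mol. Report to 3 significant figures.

4.93 mol

Let m(t) be the amount of species A. Volume: V(t) = V₀ + (Q_in − Q_out) t = 1980 − 19.000 t; V(27.1) = 1465.1 gal.
Species balance (pure solvent in): dm/dt = −Q_out · m/V(t).
dm/m = −Q_out dt/(V₀ − 19.000 t); integrating gives ln(m/m₀) = −(Q_out/(Q_in−Q_out)) ln(V/V₀).
m = m₀ (V₀/V)^(Q_out/(Q_in−Q_out)) = 29.1 × (1980/1465.1)^(-5.8947) = 4.9303 mol.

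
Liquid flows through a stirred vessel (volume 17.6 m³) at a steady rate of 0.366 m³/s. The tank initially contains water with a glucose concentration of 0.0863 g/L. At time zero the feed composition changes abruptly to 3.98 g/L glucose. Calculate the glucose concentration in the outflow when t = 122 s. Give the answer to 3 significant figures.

3.67 g/L

Species balance on the tank: V dC/dt = Q(C_in − C).
Time constant τ = V/Q = 17.6/0.366 = 48.087 s.
This is linear first-order; C(t) = C_in + (C₀ − C_in) e^(−t/τ).
C(122) = 3.98 + (0.0863 − 3.98)·e^(−122/48.087) = 3.98 + (-3.8937)·0.079100 = 3.6720 g/L.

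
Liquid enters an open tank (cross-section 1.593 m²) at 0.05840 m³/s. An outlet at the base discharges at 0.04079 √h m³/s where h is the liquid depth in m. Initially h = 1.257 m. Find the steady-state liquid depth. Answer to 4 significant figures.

2.050 m

Level balance: A dh/dt = 0.05840 − 0.04079 √h. Setting dh/dt = 0:
Q_in = 0.04079 √h_ss ⇒ √h_ss = 0.05840/0.04079 = 1.43172.
h_ss = 1.43172² = 2.04983 m. (Since h₀ = 1.257 m < h_ss, the level will rise toward this value.)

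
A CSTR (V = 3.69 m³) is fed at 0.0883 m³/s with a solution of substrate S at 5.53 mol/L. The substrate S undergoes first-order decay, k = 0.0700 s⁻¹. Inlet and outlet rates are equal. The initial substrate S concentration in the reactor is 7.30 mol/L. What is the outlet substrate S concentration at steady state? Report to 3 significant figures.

Accumulation = in − out − consumed: V dC/dt = Q C_in − Q C − k V C.
Steady state (dC/dt = 0): C_ss = Q C_in/(Q + kV) = C_in/(1 + kV/Q).
C_ss = 0.0883·5.53/(0.0883 + 0.0700·3.69) = 0.48830/0.34660 = 1.4088 mol/L.

1.41 mol/L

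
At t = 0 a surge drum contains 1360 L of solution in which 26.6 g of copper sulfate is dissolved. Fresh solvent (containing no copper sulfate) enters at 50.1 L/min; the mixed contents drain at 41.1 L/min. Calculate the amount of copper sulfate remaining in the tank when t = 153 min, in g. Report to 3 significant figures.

1.09 g

Total volume: dV/dt = Q_in − Q_out = 9.0000 L/min, so V(t) = 1360 + 9.0000 t and V(153) = 2737.0 L.
Solute balance: dm/dt = 0 − Q_out C = −Q_out m/V(t).
Separate: dm/m = −Q_out dt/V(t) ⇒ ln(m/m₀) = −(Q_out/(Q_in−Q_out)) ln(V/V₀).
m = m₀ (V₀/V)^(Q_out/(Q_in−Q_out)) = 26.6 × (1360/2737.0)^(4.5667) = 1.0910 g.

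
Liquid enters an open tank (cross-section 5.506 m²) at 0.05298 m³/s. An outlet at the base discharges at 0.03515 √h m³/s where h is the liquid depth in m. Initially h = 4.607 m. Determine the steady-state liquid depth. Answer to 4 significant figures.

Level balance: A dh/dt = 0.05298 − 0.03515 √h. Setting dh/dt = 0:
Q_in = 0.03515 √h_ss ⇒ √h_ss = 0.05298/0.03515 = 1.50725.
h_ss = 1.50725² = 2.27182 m. (Since h₀ = 4.607 m > h_ss, the level will fall toward this value.)

2.272 m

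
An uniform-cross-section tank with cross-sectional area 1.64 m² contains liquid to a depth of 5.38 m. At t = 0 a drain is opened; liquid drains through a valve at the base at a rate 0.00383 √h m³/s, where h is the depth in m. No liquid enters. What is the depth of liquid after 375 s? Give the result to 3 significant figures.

3.54 m

Volume balance on the tank: A dh/dt = −0.00383 √h.
This is separable: 2 d(√h)/dt = −0.00383/A, so √h = √h₀ − (0.00383/(2A)) t.
√h = √5.38 − 0.00383·375/(2·1.64) = 2.3195 − 0.43788 = 1.8816.
h = 1.8816² = 3.5404 m.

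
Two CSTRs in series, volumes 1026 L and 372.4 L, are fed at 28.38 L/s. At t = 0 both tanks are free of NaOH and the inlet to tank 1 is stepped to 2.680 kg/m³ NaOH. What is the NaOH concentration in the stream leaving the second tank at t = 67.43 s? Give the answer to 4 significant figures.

2.037 kg/m³

Time constants: τᵢ = Vᵢ/Q for each well-mixed tank.
τ₁ = 1026/28.38 = 36.1522 s; τ₂ = 372.4/28.38 = 13.1219 s.
Solving the cascade with C₁(0)=C₂(0)=0 gives C₂(t) = C_in[1 − (τ₁ e^(−t/τ₁) − τ₂ e^(−t/τ₂))/(τ₁ − τ₂)].
At t = 67.43: e^(−t/τ₁) = 0.154870, e^(−t/τ₂) = 0.00586513.
C₂ = 2.680·[1 − (36.1522·0.154870 − 13.1219·0.00586513)/(23.0303)] = 2.680·0.760232 = 2.03742 kg/m³.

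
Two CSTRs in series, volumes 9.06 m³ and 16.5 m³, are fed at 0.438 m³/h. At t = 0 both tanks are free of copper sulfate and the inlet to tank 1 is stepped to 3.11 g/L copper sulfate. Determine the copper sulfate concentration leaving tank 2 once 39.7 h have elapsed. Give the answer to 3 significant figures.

1.26 g/L

Species balance on tank i: dCᵢ/dt = (Cᵢ₋₁ − Cᵢ)/τᵢ with τᵢ = Vᵢ/Q.
τ₁ = 9.06/0.438 = 20.685 h; τ₂ = 16.5/0.438 = 37.671 h.
Tank 1: C₁ = C_in(1 − e^(−t/τ₁)). Tank 2 (τ₁ ≠ τ₂): C₂ = C_in[1 − (τ₁ e^(−t/τ₁) − τ₂ e^(−t/τ₂))/(τ₁ − τ₂)].
At t = 39.7: e^(−t/τ₁) = 0.14671, e^(−t/τ₂) = 0.34859.
C₂ = 3.11·[1 − (20.685·0.14671 − 37.671·0.34859)/(-16.986)] = 3.11·0.40557 = 1.2613 g/L.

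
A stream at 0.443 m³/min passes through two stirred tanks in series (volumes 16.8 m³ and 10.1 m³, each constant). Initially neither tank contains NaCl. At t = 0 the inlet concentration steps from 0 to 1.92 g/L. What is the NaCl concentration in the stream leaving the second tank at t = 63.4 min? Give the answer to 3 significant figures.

Each tank obeys Vᵢ dCᵢ/dt = Q(Cᵢ₋₁ − Cᵢ), so τᵢ = Vᵢ/Q.
τ₁ = 16.8/0.443 = 37.923 min; τ₂ = 10.1/0.443 = 22.799 min.
Solving the cascade with C₁(0)=C₂(0)=0 gives C₂(t) = C_in[1 − (τ₁ e^(−t/τ₁) − τ₂ e^(−t/τ₂))/(τ₁ − τ₂)].
At t = 63.4: e^(−t/τ₁) = 0.18791, e^(−t/τ₂) = 0.061988.
C₂ = 1.92·[1 − (37.923·0.18791 − 22.799·0.061988)/(15.124)] = 1.92·0.62227 = 1.1948 g/L.

1.19 g/L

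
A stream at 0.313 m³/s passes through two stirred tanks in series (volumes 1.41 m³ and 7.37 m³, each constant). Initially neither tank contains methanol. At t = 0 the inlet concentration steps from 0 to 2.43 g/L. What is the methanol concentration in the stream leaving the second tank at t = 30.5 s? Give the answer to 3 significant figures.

1.61 g/L

Time constants: τᵢ = Vᵢ/Q for each well-mixed tank.
τ₁ = 1.41/0.313 = 4.5048 s; τ₂ = 7.37/0.313 = 23.546 s.
Tank 1: C₁ = C_in(1 − e^(−t/τ₁)). Tank 2 (τ₁ ≠ τ₂): C₂ = C_in[1 − (τ₁ e^(−t/τ₁) − τ₂ e^(−t/τ₂))/(τ₁ − τ₂)].
At t = 30.5: e^(−t/τ₁) = 0.0011470, e^(−t/τ₂) = 0.27381.
C₂ = 2.43·[1 − (4.5048·0.0011470 − 23.546·0.27381)/(-19.042)] = 2.43·0.66168 = 1.6079 g/L.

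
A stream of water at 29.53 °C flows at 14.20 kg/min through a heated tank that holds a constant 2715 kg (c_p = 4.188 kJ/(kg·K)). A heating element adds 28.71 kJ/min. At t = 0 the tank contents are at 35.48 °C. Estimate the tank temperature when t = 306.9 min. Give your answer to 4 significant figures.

31.11 °C

Energy balance: M c_p dT/dt = ṁ c_p (T_in − T) + 28.71.
τ = M/ṁ = 191.197 min; T_ss = T_in + Q̇/(ṁ c_p) = 29.53 + 28.71/(14.20·4.188) = 30.0128 °C.
Integrating: T(t) = T_ss + (T₀ − T_ss) e^(−t/τ).
T(306.9) = 30.0128 + (5.46723)·e^(−306.9/191.197) = 30.0128 + (5.46723)·0.200860 = 31.1109 °C.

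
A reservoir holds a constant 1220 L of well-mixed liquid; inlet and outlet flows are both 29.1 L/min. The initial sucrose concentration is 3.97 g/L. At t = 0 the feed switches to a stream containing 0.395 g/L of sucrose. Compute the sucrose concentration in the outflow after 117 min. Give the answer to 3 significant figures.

0.614 g/L

Accumulation = in − out for the solute gives V dC/dt = Q(C_in − C).
Rewrite as dC/dt + C/τ = C_in/τ, τ = V/Q = 41.924 min.
This is linear first-order; C(t) = C_in + (C₀ − C_in) e^(−t/τ).
C(117) = 0.395 + (3.97 − 0.395)·e^(−117/41.924) = 0.395 + (3.5750)·0.061376 = 0.61442 g/L.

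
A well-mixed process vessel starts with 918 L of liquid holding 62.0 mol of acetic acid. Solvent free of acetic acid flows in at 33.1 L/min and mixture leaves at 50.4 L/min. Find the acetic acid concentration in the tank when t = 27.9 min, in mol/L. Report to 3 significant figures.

0.0162 mol/L

Total volume: dV/dt = Q_in − Q_out = -17.300 L/min, so V(t) = 918 − 17.300 t and V(27.9) = 435.33 L.
No acetic acid enters, so dm/dt = −Q_out · (m/V).
Separate: dm/m = −Q_out dt/V(t) ⇒ ln(m/m₀) = −(Q_out/(Q_in−Q_out)) ln(V/V₀).
m = m₀ (V₀/V)^(Q_out/(Q_in−Q_out)) = 62.0 × (918/435.33)^(-2.9133) = 7.0537 mol.
C = m/V = 7.0537/435.33 = 0.016203 mol/L.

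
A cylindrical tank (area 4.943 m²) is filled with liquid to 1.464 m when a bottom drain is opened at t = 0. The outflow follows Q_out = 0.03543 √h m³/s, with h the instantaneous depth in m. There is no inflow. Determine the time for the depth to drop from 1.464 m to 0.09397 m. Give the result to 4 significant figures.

252.1 s

A dh/dt = −Q_out = −0.03543 √h.
∫ h^(−1/2) dh = −(0.03543/A) ∫ dt, giving 2√h = 2√h₀ − (0.03543/A) t.
t = 2A(√h₀ − √h)/0.03543 = 2·4.943·(√1.464 − √0.09397)/0.03543
  = 9.88600 × (1.20996 − 0.306545) / 0.03543 = 252.079 s.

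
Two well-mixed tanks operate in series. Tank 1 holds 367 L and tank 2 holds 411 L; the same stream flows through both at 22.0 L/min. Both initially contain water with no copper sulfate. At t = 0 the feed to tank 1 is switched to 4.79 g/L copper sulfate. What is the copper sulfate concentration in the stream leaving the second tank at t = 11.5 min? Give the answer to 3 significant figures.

Time constants: τᵢ = Vᵢ/Q for each well-mixed tank.
τ₁ = 367/22.0 = 16.682 min; τ₂ = 411/22.0 = 18.682 min.
Solving the cascade with C₁(0)=C₂(0)=0 gives C₂(t) = C_in[1 − (τ₁ e^(−t/τ₁) − τ₂ e^(−t/τ₂))/(τ₁ − τ₂)].
At t = 11.5: e^(−t/τ₁) = 0.50189, e^(−t/τ₂) = 0.54033.
C₂ = 4.79·[1 − (16.682·0.50189 − 18.682·0.54033)/(-2.0000)] = 4.79·0.13903 = 0.66596 g/L.

0.666 g/L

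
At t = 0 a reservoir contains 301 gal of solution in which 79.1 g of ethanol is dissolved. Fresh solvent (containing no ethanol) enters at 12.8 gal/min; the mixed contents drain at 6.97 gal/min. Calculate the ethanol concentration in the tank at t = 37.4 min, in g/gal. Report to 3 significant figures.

Total volume: dV/dt = Q_in − Q_out = 5.8300 gal/min, so V(t) = 301 + 5.8300 t and V(37.4) = 519.04 gal.
Species balance (pure solvent in): dm/dt = −Q_out · m/V(t).
Separate: dm/m = −Q_out dt/V(t) ⇒ ln(m/m₀) = −(Q_out/(Q_in−Q_out)) ln(V/V₀).
m = m₀ (V₀/V)^(Q_out/(Q_in−Q_out)) = 79.1 × (301/519.04)^(1.1955) = 41.235 g.
C = m/V = 41.235/519.04 = 0.079445 g/gal.

0.0794 g/gal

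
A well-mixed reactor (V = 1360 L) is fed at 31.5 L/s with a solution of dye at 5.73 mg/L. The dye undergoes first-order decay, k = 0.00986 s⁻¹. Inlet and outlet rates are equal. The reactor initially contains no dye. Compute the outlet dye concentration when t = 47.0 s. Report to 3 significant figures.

Accumulation = in − out − consumed: V dC/dt = Q C_in − Q C − k V C.
This is linear with rate a = Q/V + k = 0.033022 s⁻¹.
C_ss = Q C_in/(Q + kV) = 4.0191 mg/L; C(t) = C_ss + (C₀ − C_ss) e^(−a t).
C(47.0) = 4.0191 + (-4.0191)·e^(−0.033022·47.0) = 4.0191 + (-4.0191)·0.21182 = 3.1678 mg/L.

3.17 mg/L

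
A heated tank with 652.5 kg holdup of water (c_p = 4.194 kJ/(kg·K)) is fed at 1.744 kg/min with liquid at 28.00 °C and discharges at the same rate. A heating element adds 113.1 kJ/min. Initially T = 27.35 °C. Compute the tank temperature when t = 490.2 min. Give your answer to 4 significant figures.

First-law balance (no shaft work): M c_p dT/dt = ṁ c_p (T_in − T) + 113.1.
τ = M/ṁ = 374.140 min; T_ss = T_in + Q̇/(ṁ c_p) = 28.00 + 113.1/(1.744·4.194) = 43.4628 °C.
Solution: T(t) = T_ss + (T₀ − T_ss) e^(−t/τ).
T(490.2) = 43.4628 + (-16.1128)·e^(−490.2/374.140) = 43.4628 + (-16.1128)·0.269765 = 39.1161 °C.

39.12 °C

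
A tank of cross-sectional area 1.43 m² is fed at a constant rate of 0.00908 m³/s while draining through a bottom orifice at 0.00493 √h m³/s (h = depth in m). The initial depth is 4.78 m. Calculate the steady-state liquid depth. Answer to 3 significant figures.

Unsteady balance on liquid volume: A dh/dt = Q_in − 0.00493 √h. At steady state dh/dt = 0:
Q_in = 0.00493 √h_ss ⇒ √h_ss = 0.00908/0.00493 = 1.8418.
h_ss = 1.8418² = 3.3922 m. (Since h₀ = 4.78 m > h_ss, the level will fall toward this value.)

3.39 m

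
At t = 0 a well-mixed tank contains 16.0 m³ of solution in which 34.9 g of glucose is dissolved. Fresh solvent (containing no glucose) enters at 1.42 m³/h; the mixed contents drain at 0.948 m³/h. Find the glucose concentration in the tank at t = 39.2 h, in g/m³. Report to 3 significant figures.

Let m(t) be the amount of glucose. Volume: V(t) = V₀ + (Q_in − Q_out) t = 16.0 + 0.47200 t; V(39.2) = 34.502 m³.
Species balance (pure solvent in): dm/dt = −Q_out · m/V(t).
Separate: dm/m = −Q_out dt/V(t) ⇒ ln(m/m₀) = −(Q_out/(Q_in−Q_out)) ln(V/V₀).
m = m₀ (V₀/V)^(Q_out/(Q_in−Q_out)) = 34.9 × (16.0/34.502)^(2.0085) = 7.4566 g.
C = m/V = 7.4566/34.502 = 0.21612 g/m³.

0.216 g/m³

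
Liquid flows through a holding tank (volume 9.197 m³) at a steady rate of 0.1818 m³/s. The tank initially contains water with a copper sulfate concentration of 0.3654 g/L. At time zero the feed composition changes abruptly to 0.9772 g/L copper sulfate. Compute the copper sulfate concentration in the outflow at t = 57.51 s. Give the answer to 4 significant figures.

0.7809 g/L

Unsteady species balance (constant V, well mixed): V dC/dt = Q(C_in − C).
Rewrite as dC/dt + C/τ = C_in/τ, τ = V/Q = 50.5886 s.
C approaches C_in exponentially: C(t) = C_in + (C₀ − C_in) e^(−t/τ).
C(57.51) = 0.9772 + (0.3654 − 0.9772)·e^(−57.51/50.5886) = 0.9772 + (-0.611800)·0.320838 = 0.780911 g/L.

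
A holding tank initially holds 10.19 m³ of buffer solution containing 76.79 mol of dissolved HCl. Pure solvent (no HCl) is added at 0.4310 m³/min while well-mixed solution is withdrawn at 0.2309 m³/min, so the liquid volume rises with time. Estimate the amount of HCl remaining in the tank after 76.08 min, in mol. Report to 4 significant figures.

Total volume: dV/dt = Q_in − Q_out = 0.200100 m³/min, so V(t) = 10.19 + 0.200100 t and V(76.08) = 25.4136 m³.
Solute balance: dm/dt = 0 − Q_out C = −Q_out m/V(t).
Separate: dm/m = −Q_out dt/V(t) ⇒ ln(m/m₀) = −(Q_out/(Q_in−Q_out)) ln(V/V₀).
m = m₀ (V₀/V)^(Q_out/(Q_in−Q_out)) = 76.79 × (10.19/25.4136)^(1.15392) = 26.7499 mol.

26.75 mol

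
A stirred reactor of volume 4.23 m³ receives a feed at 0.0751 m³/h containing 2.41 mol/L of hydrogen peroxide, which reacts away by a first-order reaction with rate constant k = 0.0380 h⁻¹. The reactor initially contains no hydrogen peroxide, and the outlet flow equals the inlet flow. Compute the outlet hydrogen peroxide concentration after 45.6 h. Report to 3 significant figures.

Accumulation = in − out − consumed: V dC/dt = Q C_in − Q C − k V C.
This is linear with rate a = Q/V + k = 0.055754 h⁻¹.
C_ss = Q C_in/(Q + kV) = 0.76743 mol/L; C(t) = C_ss + (C₀ − C_ss) e^(−a t).
C(45.6) = 0.76743 + (-0.76743)·e^(−0.055754·45.6) = 0.76743 + (-0.76743)·0.078678 = 0.70705 mol/L.

0.707 mol/L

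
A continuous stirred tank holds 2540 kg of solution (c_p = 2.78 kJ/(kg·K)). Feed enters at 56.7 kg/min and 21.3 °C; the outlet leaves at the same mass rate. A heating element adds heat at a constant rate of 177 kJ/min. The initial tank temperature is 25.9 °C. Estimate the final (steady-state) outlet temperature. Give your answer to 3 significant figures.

22.4 °C

M c_p dT/dt = ṁ c_p (T_in − T) + Q̇.
At steady state dT/dt = 0 ⇒ T_ss = T_in + Q̇/(ṁ c_p) = 21.3 + 177/(56.7·2.78) = 22.423 °C.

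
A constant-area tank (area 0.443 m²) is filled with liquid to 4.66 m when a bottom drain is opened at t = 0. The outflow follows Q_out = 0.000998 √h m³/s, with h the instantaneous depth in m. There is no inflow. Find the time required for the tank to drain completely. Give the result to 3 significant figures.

Accumulation of liquid (constant cross-section A): A dh/dt = −0.000998 √h.
∫ h^(−1/2) dh = −(0.000998/A) ∫ dt, giving 2√h = 2√h₀ − (0.000998/A) t.
Set h = 0: 2√h₀ = (0.000998/A) t_empty ⇒ t_empty = 2A√h₀/0.000998.
t_empty = 2·0.443·√4.66/0.000998 = 0.88600·2.1587/0.000998 = 1916.4 s.

1920 s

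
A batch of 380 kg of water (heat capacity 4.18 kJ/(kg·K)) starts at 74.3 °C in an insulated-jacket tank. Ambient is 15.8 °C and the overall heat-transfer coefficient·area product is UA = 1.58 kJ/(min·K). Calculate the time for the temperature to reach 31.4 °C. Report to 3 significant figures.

Lumped-capacitance energy balance: M c_p dT/dt = UA(T_amb − T).
τ = M c_p/UA = 1005.3 min; T_ss = T_amb = 15.800 °C.
T(t) = T_ss + (T₀ − T_ss)e^(−t/τ); set T = 31.4:
t = −τ ln[(T − T_ss)/(T₀ − T_ss)] = −1005.3 · ln(0.26667) = 1328.8 min.

1330 min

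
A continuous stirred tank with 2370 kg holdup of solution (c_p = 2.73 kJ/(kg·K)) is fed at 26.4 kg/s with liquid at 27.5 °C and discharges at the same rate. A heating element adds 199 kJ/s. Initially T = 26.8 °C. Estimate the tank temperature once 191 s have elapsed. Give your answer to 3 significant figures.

29.8 °C

M c_p dT/dt = ṁ c_p (T_in − T) + Q̇.
Rearrange: dT/dt = (T_ss − T)/τ with τ = M/ṁ = 89.773 s and T_ss = T_in + Q̇/(ṁ c_p) = 30.261 °C.
Integrating: T(t) = T_ss + (T₀ − T_ss) e^(−t/τ).
T(191) = 30.261 + (-3.4611)·e^(−191/89.773) = 30.261 + (-3.4611)·0.11912 = 29.849 °C.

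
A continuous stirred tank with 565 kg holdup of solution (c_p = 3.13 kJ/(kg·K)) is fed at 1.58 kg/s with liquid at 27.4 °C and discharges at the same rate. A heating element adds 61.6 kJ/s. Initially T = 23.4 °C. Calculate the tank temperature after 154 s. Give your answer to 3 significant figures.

M c_p dT/dt = ṁ c_p (T_in − T) + Q̇.
τ = M/ṁ = 357.59 s; T_ss = T_in + Q̇/(ṁ c_p) = 27.4 + 61.6/(1.58·3.13) = 39.856 °C.
T approaches T_ss exponentially: T(t) = T_ss + (T₀ − T_ss) e^(−t/τ).
T(154) = 39.856 + (-16.456)·e^(−154/357.59) = 39.856 + (-16.456)·0.65008 = 29.158 °C.

29.2 °C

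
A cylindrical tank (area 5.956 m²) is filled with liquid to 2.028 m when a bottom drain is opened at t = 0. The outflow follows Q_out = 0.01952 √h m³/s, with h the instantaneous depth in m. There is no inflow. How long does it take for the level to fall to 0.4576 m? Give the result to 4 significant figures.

456.2 s

A dh/dt = −Q_out = −0.01952 √h.
∫ h^(−1/2) dh = −(0.01952/A) ∫ dt, giving 2√h = 2√h₀ − (0.01952/A) t.
t = 2A(√h₀ − √h)/0.01952 = 2·5.956·(√2.028 − √0.4576)/0.01952
  = 11.9120 × (1.42408 − 0.676461) / 0.01952 = 456.230 s.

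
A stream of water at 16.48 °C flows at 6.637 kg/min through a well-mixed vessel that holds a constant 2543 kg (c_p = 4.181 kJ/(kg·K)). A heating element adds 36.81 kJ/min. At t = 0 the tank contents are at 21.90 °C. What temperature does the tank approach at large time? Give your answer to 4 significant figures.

M c_p dT/dt = ṁ c_p (T_in − T) + Q̇.
At steady state dT/dt = 0 ⇒ T_ss = T_in + Q̇/(ṁ c_p) = 16.48 + 36.81/(6.637·4.181) = 17.8065 °C.

17.81 °C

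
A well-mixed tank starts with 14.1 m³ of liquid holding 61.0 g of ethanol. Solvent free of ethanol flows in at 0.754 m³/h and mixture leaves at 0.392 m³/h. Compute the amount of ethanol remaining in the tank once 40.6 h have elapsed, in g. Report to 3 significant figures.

Total volume: dV/dt = Q_in − Q_out = 0.36200 m³/h, so V(t) = 14.1 + 0.36200 t and V(40.6) = 28.797 m³.
Species balance (pure solvent in): dm/dt = −Q_out · m/V(t).
dm/m = −Q_out dt/(V₀ + 0.36200 t); integrating gives ln(m/m₀) = −(Q_out/(Q_in−Q_out)) ln(V/V₀).
m = m₀ (V₀/V)^(Q_out/(Q_in−Q_out)) = 61.0 × (14.1/28.797)^(1.0829) = 28.151 g.

28.2 g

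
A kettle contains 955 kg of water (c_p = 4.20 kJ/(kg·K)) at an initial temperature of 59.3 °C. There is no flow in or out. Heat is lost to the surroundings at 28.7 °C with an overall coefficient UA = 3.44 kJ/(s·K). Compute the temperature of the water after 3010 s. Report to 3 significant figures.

Heat balance on the well-mixed liquid: M c_p dT/dt = −UA(T − T_amb).
dT/dt = (T_ss − T)/τ with T_ss = T_amb = 28.700 °C, τ = M c_p/UA = 955·4.20/3.44 = 1166.0 s.
Integrating: T(t) = T_ss + (T₀ − T_ss) e^(−t/τ).
T(3010) = 28.700 + (30.600)·0.075660 = 31.015 °C.

31.0 °C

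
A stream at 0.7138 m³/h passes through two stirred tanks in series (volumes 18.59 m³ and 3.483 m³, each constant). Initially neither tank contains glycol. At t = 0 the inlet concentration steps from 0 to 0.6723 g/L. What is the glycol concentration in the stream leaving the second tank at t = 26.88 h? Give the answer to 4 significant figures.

0.3782 g/L

Time constants: τᵢ = Vᵢ/Q for each well-mixed tank.
τ₁ = 18.59/0.7138 = 26.0437 h; τ₂ = 3.483/0.7138 = 4.87952 h.
Solving the cascade with C₁(0)=C₂(0)=0 gives C₂(t) = C_in[1 − (τ₁ e^(−t/τ₁) − τ₂ e^(−t/τ₂))/(τ₁ − τ₂)].
At t = 26.88: e^(−t/τ₁) = 0.356254, e^(−t/τ₂) = 0.00405121.
C₂ = 0.6723·[1 − (26.0437·0.356254 − 4.87952·0.00405121)/(21.1642)] = 0.6723·0.562544 = 0.378198 g/L.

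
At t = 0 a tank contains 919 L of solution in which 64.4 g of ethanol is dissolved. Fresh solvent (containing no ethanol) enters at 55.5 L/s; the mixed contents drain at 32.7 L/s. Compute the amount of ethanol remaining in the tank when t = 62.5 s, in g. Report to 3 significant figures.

16.8 g

Let m(t) be the amount of ethanol. Volume: V(t) = V₀ + (Q_in − Q_out) t = 919 + 22.800 t; V(62.5) = 2344.0 L.
Species balance (pure solvent in): dm/dt = −Q_out · m/V(t).
dm/m = −Q_out dt/(V₀ + 22.800 t); integrating gives ln(m/m₀) = −(Q_out/(Q_in−Q_out)) ln(V/V₀).
m = m₀ (V₀/V)^(Q_out/(Q_in−Q_out)) = 64.4 × (919/2344.0)^(1.4342) = 16.814 g.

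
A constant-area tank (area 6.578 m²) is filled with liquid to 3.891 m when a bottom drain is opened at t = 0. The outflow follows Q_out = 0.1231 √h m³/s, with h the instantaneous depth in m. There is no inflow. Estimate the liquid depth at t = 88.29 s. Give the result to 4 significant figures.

Accumulation of liquid (constant cross-section A): A dh/dt = −0.1231 √h.
This is separable: 2 d(√h)/dt = −0.1231/A, so √h = √h₀ − (0.1231/(2A)) t.
√h = √3.891 − 0.1231·88.29/(2·6.578) = 1.97256 − 0.826125 = 1.14644.
h = 1.14644² = 1.31432 m.

1.314 m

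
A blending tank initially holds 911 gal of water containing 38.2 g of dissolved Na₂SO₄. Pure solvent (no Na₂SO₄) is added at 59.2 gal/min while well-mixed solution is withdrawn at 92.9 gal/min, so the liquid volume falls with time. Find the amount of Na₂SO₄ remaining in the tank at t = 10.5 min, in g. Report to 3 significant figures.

Let m(t) be the amount of Na₂SO₄. Volume: V(t) = V₀ + (Q_in − Q_out) t = 911 − 33.700 t; V(10.5) = 557.15 gal.
Solute balance: dm/dt = 0 − Q_out C = −Q_out m/V(t).
Separate: dm/m = −Q_out dt/V(t) ⇒ ln(m/m₀) = −(Q_out/(Q_in−Q_out)) ln(V/V₀).
m = m₀ (V₀/V)^(Q_out/(Q_in−Q_out)) = 38.2 × (911/557.15)^(-2.7567) = 9.8488 g.

9.85 g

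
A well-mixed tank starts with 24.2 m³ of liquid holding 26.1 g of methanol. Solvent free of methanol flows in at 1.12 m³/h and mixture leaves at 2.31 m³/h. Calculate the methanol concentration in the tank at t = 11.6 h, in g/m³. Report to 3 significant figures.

Total volume: dV/dt = Q_in − Q_out = -1.1900 m³/h, so V(t) = 24.2 − 1.1900 t and V(11.6) = 10.396 m³.
No methanol enters, so dm/dt = −Q_out · (m/V).
Separate: dm/m = −Q_out dt/V(t) ⇒ ln(m/m₀) = −(Q_out/(Q_in−Q_out)) ln(V/V₀).
m = m₀ (V₀/V)^(Q_out/(Q_in−Q_out)) = 26.1 × (24.2/10.396)^(-1.9412) = 5.0621 g.
C = m/V = 5.0621/10.396 = 0.48692 g/m³.

0.487 g/m³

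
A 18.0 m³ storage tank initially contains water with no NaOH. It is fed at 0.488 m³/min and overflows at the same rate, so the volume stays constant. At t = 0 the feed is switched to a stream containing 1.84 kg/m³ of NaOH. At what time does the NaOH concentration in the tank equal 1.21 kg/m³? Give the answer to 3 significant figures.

Accumulation = in − out for the solute gives V dC/dt = Q(C_in − C), so τ = V/Q = 36.885 min.
C(t) = C_in + (C₀ − C_in) e^(−t/τ). Set C = 1.21 and solve for t:
e^(−t/τ) = (C − C_in)/(C₀ − C_in) = (1.21 − 1.84)/(0 − 1.84) = 0.34239
t = −τ ln(…) = 36.885 × 1.0718 = 39.534 min.

39.5 min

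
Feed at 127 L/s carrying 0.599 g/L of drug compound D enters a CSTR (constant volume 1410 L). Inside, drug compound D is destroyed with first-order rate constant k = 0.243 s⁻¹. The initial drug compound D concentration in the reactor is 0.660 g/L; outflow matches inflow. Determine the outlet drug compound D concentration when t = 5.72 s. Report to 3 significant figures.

Species balance: V dC/dt = Q C_in − Q C − k V C.
This is linear with rate a = Q/V + k = 0.33307 s⁻¹.
C_ss = Q C_in/(Q + kV) = 0.16198 g/L; C(t) = C_ss + (C₀ − C_ss) e^(−a t).
C(5.72) = 0.16198 + (0.49802)·e^(−0.33307·5.72) = 0.16198 + (0.49802)·0.14880 = 0.23609 g/L.

0.236 g/L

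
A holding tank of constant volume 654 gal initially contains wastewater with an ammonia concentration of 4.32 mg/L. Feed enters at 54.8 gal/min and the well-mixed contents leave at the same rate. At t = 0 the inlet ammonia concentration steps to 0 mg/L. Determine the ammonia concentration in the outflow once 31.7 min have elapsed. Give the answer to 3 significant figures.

Transient balance on the dissolved component: V dC/dt = Q(C_in − C).
Rewrite as dC/dt + C/τ = C_in/τ, τ = V/Q = 11.934 min.
This is linear first-order; C(t) = C_in + (C₀ − C_in) e^(−t/τ).
C(31.7) = 0 + (4.32 − 0)·e^(−31.7/11.934) = 0 + (4.3200)·0.070214 = 0.30332 mg/L.

0.303 mg/L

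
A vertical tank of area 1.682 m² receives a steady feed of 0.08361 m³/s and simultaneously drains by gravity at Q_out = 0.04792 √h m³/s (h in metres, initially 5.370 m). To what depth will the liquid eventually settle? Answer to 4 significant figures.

3.044 m

Level balance: A dh/dt = 0.08361 − 0.04792 √h. Setting dh/dt = 0:
Q_in = 0.04792 √h_ss ⇒ √h_ss = 0.08361/0.04792 = 1.74478.
h_ss = 1.74478² = 3.04427 m. (Since h₀ = 5.370 m > h_ss, the level will fall toward this value.)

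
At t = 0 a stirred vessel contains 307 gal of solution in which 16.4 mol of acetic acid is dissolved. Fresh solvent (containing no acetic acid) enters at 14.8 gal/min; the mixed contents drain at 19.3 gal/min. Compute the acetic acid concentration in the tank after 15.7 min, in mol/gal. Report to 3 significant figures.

Total volume: dV/dt = Q_in − Q_out = -4.5000 gal/min, so V(t) = 307 − 4.5000 t and V(15.7) = 236.35 gal.
No acetic acid enters, so dm/dt = −Q_out · (m/V).
Separate: dm/m = −Q_out dt/V(t) ⇒ ln(m/m₀) = −(Q_out/(Q_in−Q_out)) ln(V/V₀).
m = m₀ (V₀/V)^(Q_out/(Q_in−Q_out)) = 16.4 × (307/236.35)^(-4.2889) = 5.3420 mol.
C = m/V = 5.3420/236.35 = 0.022602 mol/gal.

0.0226 mol/gal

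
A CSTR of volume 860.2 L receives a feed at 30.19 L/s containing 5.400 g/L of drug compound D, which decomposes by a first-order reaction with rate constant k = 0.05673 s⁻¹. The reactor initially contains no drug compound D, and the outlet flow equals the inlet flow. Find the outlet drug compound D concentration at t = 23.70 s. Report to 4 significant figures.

1.830 g/L

Accumulation = in − out − consumed: V dC/dt = Q C_in − Q C − k V C.
dC/dt = (Q/V) C_in − (Q/V + k) C; effective rate a = Q/V + k = 0.0350965 + 0.05673 = 0.0918265 s⁻¹.
C_ss = Q C_in/(Q + kV) = 2.06390 g/L; C(t) = C_ss + (C₀ − C_ss) e^(−a t).
C(23.70) = 2.06390 + (-2.06390)·e^(−0.0918265·23.70) = 2.06390 + (-2.06390)·0.113462 = 1.82973 g/L.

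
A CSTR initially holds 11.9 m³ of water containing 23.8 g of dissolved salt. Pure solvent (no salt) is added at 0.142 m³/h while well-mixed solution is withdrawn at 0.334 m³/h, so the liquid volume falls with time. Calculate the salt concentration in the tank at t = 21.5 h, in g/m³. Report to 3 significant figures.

1.46 g/m³

Total volume: dV/dt = Q_in − Q_out = -0.19200 m³/h, so V(t) = 11.9 − 0.19200 t and V(21.5) = 7.7720 m³.
Species balance (pure solvent in): dm/dt = −Q_out · m/V(t).
Separate: dm/m = −Q_out dt/V(t) ⇒ ln(m/m₀) = −(Q_out/(Q_in−Q_out)) ln(V/V₀).
m = m₀ (V₀/V)^(Q_out/(Q_in−Q_out)) = 23.8 × (11.9/7.7720)^(-1.7396) = 11.343 g.
C = m/V = 11.343/7.7720 = 1.4595 g/m³.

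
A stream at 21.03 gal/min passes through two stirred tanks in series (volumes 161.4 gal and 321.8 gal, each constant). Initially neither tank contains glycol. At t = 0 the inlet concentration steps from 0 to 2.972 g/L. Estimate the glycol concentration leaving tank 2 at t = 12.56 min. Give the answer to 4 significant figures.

0.9302 g/L

Species balance on tank i: dCᵢ/dt = (Cᵢ₋₁ − Cᵢ)/τᵢ with τᵢ = Vᵢ/Q.
τ₁ = 161.4/21.03 = 7.67475 min; τ₂ = 321.8/21.03 = 15.3019 min.
Tank 1: C₁ = C_in(1 − e^(−t/τ₁)). Tank 2 (τ₁ ≠ τ₂): C₂ = C_in[1 − (τ₁ e^(−t/τ₁) − τ₂ e^(−t/τ₂))/(τ₁ − τ₂)].
At t = 12.56: e^(−t/τ₁) = 0.194653, e^(−t/τ₂) = 0.440075.
C₂ = 2.972·[1 − (7.67475·0.194653 − 15.3019·0.440075)/(-7.62720)] = 2.972·0.312974 = 0.930157 g/L.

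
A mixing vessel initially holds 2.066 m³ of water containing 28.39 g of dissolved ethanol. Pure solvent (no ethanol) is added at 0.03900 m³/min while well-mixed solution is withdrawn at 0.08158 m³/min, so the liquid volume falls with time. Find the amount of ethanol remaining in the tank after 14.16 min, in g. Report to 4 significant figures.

Total volume: dV/dt = Q_in − Q_out = -0.0425800 m³/min, so V(t) = 2.066 − 0.0425800 t and V(14.16) = 1.46307 m³.
Species balance (pure solvent in): dm/dt = −Q_out · m/V(t).
Separate: dm/m = −Q_out dt/V(t) ⇒ ln(m/m₀) = −(Q_out/(Q_in−Q_out)) ln(V/V₀).
m = m₀ (V₀/V)^(Q_out/(Q_in−Q_out)) = 28.39 × (2.066/1.46307)^(-1.91592) = 14.6566 g.

14.66 g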